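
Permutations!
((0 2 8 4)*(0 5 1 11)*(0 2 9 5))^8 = ((0 9 5 1 11 2 8 4))^8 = (11)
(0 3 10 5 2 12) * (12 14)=[3, 1, 14, 10, 4, 2, 6, 7, 8, 9, 5, 11, 0, 13, 12]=(0 3 10 5 2 14 12)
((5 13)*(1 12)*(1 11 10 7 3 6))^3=(1 10 6 11 3 12 7)(5 13)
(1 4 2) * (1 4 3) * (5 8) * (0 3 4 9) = (0 3 1 4 2 9)(5 8) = [3, 4, 9, 1, 2, 8, 6, 7, 5, 0]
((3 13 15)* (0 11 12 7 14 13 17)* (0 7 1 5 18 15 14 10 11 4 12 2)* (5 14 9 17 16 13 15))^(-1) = ((0 4 12 1 14 15 3 16 13 9 17 7 10 11 2)(5 18))^(-1) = (0 2 11 10 7 17 9 13 16 3 15 14 1 12 4)(5 18)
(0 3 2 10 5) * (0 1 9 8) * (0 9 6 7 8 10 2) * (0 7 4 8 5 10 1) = (10)(0 3 7 5)(1 6 4 8 9) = [3, 6, 2, 7, 8, 0, 4, 5, 9, 1, 10]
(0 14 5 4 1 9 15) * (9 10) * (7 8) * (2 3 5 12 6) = (0 14 12 6 2 3 5 4 1 10 9 15)(7 8) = [14, 10, 3, 5, 1, 4, 2, 8, 7, 15, 9, 11, 6, 13, 12, 0]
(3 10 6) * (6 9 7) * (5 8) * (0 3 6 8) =(0 3 10 9 7 8 5) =[3, 1, 2, 10, 4, 0, 6, 8, 5, 7, 9]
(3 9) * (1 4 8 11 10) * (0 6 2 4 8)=(0 6 2 4)(1 8 11 10)(3 9)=[6, 8, 4, 9, 0, 5, 2, 7, 11, 3, 1, 10]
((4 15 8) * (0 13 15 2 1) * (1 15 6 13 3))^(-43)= (0 1 3)(2 15 8 4)(6 13)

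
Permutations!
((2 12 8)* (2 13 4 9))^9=(2 13)(4 12)(8 9)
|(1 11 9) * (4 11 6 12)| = |(1 6 12 4 11 9)| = 6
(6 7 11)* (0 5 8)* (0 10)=(0 5 8 10)(6 7 11)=[5, 1, 2, 3, 4, 8, 7, 11, 10, 9, 0, 6]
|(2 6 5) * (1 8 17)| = |(1 8 17)(2 6 5)| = 3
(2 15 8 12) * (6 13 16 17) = (2 15 8 12)(6 13 16 17) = [0, 1, 15, 3, 4, 5, 13, 7, 12, 9, 10, 11, 2, 16, 14, 8, 17, 6]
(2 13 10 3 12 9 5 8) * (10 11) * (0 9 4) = (0 9 5 8 2 13 11 10 3 12 4) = [9, 1, 13, 12, 0, 8, 6, 7, 2, 5, 3, 10, 4, 11]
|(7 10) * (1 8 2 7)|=|(1 8 2 7 10)|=5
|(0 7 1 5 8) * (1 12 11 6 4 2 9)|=|(0 7 12 11 6 4 2 9 1 5 8)|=11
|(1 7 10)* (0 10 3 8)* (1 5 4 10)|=15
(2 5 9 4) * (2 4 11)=[0, 1, 5, 3, 4, 9, 6, 7, 8, 11, 10, 2]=(2 5 9 11)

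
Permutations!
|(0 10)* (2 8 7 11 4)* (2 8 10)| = |(0 2 10)(4 8 7 11)| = 12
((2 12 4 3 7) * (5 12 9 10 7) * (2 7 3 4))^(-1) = (2 12 5 3 10 9)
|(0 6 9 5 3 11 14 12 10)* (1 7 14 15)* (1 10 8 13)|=|(0 6 9 5 3 11 15 10)(1 7 14 12 8 13)|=24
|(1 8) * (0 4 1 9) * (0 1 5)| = |(0 4 5)(1 8 9)| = 3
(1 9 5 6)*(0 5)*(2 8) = (0 5 6 1 9)(2 8) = [5, 9, 8, 3, 4, 6, 1, 7, 2, 0]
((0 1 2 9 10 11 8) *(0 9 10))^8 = ((0 1 2 10 11 8 9))^8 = (0 1 2 10 11 8 9)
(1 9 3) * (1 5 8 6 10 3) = (1 9)(3 5 8 6 10) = [0, 9, 2, 5, 4, 8, 10, 7, 6, 1, 3]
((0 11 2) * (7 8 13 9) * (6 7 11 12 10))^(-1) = (0 2 11 9 13 8 7 6 10 12)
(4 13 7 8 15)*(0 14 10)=[14, 1, 2, 3, 13, 5, 6, 8, 15, 9, 0, 11, 12, 7, 10, 4]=(0 14 10)(4 13 7 8 15)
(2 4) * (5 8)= (2 4)(5 8)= [0, 1, 4, 3, 2, 8, 6, 7, 5]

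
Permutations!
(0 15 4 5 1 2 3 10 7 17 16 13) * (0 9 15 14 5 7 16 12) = (0 14 5 1 2 3 10 16 13 9 15 4 7 17 12) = [14, 2, 3, 10, 7, 1, 6, 17, 8, 15, 16, 11, 0, 9, 5, 4, 13, 12]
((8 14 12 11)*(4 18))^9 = (4 18)(8 14 12 11)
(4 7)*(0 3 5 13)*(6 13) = [3, 1, 2, 5, 7, 6, 13, 4, 8, 9, 10, 11, 12, 0] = (0 3 5 6 13)(4 7)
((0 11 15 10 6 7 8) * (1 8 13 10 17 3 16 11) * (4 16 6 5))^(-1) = ((0 1 8)(3 6 7 13 10 5 4 16 11 15 17))^(-1) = (0 8 1)(3 17 15 11 16 4 5 10 13 7 6)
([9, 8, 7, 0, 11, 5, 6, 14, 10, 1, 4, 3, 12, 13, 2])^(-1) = (0 3 11 4 10 8 1 9)(2 14 7)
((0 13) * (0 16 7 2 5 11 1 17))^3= (0 7 11)(1 13 2)(5 17 16)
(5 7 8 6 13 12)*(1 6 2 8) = (1 6 13 12 5 7)(2 8) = [0, 6, 8, 3, 4, 7, 13, 1, 2, 9, 10, 11, 5, 12]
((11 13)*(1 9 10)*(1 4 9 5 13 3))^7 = (1 13 3 5 11)(4 9 10)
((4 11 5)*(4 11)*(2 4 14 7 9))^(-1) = (2 9 7 14 4)(5 11)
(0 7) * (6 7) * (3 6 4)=(0 4 3 6 7)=[4, 1, 2, 6, 3, 5, 7, 0]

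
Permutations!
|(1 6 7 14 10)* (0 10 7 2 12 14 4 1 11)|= 21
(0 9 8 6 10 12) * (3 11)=(0 9 8 6 10 12)(3 11)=[9, 1, 2, 11, 4, 5, 10, 7, 6, 8, 12, 3, 0]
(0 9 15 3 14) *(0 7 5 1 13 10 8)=(0 9 15 3 14 7 5 1 13 10 8)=[9, 13, 2, 14, 4, 1, 6, 5, 0, 15, 8, 11, 12, 10, 7, 3]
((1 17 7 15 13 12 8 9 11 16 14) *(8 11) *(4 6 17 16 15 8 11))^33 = (4 7 11 12 17 9 13 6 8 15)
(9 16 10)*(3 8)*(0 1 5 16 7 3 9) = (0 1 5 16 10)(3 8 9 7) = [1, 5, 2, 8, 4, 16, 6, 3, 9, 7, 0, 11, 12, 13, 14, 15, 10]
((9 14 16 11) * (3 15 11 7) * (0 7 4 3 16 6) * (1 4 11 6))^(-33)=(16)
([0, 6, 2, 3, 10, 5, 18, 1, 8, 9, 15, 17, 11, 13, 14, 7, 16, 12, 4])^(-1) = (1 7 15 10 4 18 6)(11 12 17)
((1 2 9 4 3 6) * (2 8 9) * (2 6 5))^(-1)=(1 6 2 5 3 4 9 8)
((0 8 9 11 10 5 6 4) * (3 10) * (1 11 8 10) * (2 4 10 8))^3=((0 8 9 2 4)(1 11 3)(5 6 10))^3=(11)(0 2 8 4 9)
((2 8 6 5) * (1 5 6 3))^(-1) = ((1 5 2 8 3))^(-1) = (1 3 8 2 5)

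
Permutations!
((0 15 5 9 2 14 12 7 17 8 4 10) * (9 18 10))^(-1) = (0 10 18 5 15)(2 9 4 8 17 7 12 14)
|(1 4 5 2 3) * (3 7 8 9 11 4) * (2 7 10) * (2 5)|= |(1 3)(2 10 5 7 8 9 11 4)|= 8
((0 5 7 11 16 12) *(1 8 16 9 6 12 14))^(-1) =(0 12 6 9 11 7 5)(1 14 16 8) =((0 5 7 11 9 6 12)(1 8 16 14))^(-1)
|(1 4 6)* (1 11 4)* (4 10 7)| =|(4 6 11 10 7)| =5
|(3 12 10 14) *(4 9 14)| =6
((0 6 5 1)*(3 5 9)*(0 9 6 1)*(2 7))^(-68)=((0 1 9 3 5)(2 7))^(-68)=(0 9 5 1 3)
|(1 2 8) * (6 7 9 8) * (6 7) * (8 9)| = |(9)(1 2 7 8)| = 4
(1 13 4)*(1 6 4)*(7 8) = [0, 13, 2, 3, 6, 5, 4, 8, 7, 9, 10, 11, 12, 1] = (1 13)(4 6)(7 8)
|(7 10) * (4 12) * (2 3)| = |(2 3)(4 12)(7 10)| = 2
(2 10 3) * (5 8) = (2 10 3)(5 8) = [0, 1, 10, 2, 4, 8, 6, 7, 5, 9, 3]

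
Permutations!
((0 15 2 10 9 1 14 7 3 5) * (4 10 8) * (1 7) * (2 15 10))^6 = (15)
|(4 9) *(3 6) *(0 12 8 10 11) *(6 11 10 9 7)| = 9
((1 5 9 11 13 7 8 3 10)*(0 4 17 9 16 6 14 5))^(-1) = ((0 4 17 9 11 13 7 8 3 10 1)(5 16 6 14))^(-1) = (0 1 10 3 8 7 13 11 9 17 4)(5 14 6 16)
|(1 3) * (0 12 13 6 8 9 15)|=14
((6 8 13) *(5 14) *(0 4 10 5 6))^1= (0 4 10 5 14 6 8 13)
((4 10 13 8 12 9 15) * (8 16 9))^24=(16)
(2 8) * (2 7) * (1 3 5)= (1 3 5)(2 8 7)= [0, 3, 8, 5, 4, 1, 6, 2, 7]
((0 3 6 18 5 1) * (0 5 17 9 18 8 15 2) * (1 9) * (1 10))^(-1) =((0 3 6 8 15 2)(1 5 9 18 17 10))^(-1) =(0 2 15 8 6 3)(1 10 17 18 9 5)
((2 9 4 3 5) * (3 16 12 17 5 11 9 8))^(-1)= (2 5 17 12 16 4 9 11 3 8)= ((2 8 3 11 9 4 16 12 17 5))^(-1)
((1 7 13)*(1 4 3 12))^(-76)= (1 13 3)(4 12 7)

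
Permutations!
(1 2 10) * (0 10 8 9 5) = (0 10 1 2 8 9 5) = [10, 2, 8, 3, 4, 0, 6, 7, 9, 5, 1]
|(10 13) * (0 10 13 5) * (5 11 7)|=5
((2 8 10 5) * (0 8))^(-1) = ((0 8 10 5 2))^(-1) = (0 2 5 10 8)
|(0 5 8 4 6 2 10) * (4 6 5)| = 7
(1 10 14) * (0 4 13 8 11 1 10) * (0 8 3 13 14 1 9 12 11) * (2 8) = [4, 2, 8, 13, 14, 5, 6, 7, 0, 12, 1, 9, 11, 3, 10] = (0 4 14 10 1 2 8)(3 13)(9 12 11)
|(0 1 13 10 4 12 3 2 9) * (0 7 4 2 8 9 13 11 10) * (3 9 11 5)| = 36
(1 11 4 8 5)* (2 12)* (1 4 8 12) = (1 11 8 5 4 12 2) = [0, 11, 1, 3, 12, 4, 6, 7, 5, 9, 10, 8, 2]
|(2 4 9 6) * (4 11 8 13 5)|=|(2 11 8 13 5 4 9 6)|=8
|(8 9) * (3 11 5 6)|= 4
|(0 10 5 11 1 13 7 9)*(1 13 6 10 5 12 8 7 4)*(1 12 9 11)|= |(0 5 1 6 10 9)(4 12 8 7 11 13)|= 6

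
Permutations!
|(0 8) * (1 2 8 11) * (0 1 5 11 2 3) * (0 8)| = |(0 2)(1 3 8)(5 11)| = 6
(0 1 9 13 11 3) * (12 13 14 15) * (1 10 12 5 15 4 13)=(0 10 12 1 9 14 4 13 11 3)(5 15)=[10, 9, 2, 0, 13, 15, 6, 7, 8, 14, 12, 3, 1, 11, 4, 5]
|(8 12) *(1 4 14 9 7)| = |(1 4 14 9 7)(8 12)| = 10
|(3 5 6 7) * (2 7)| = 5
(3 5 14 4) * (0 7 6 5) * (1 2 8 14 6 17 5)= (0 7 17 5 6 1 2 8 14 4 3)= [7, 2, 8, 0, 3, 6, 1, 17, 14, 9, 10, 11, 12, 13, 4, 15, 16, 5]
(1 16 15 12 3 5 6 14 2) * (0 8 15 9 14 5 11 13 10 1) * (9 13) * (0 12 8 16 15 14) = (0 16 13 10 1 15 8 14 2 12 3 11 9)(5 6) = [16, 15, 12, 11, 4, 6, 5, 7, 14, 0, 1, 9, 3, 10, 2, 8, 13]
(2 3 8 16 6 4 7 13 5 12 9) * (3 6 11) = (2 6 4 7 13 5 12 9)(3 8 16 11) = [0, 1, 6, 8, 7, 12, 4, 13, 16, 2, 10, 3, 9, 5, 14, 15, 11]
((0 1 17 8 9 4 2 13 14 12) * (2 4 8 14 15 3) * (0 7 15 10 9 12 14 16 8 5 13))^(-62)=(0 3 7 8 17)(1 2 15 12 16)(5 10)(9 13)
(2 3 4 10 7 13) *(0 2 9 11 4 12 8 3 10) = (0 2 10 7 13 9 11 4)(3 12 8) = [2, 1, 10, 12, 0, 5, 6, 13, 3, 11, 7, 4, 8, 9]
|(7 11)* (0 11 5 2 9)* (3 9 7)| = |(0 11 3 9)(2 7 5)| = 12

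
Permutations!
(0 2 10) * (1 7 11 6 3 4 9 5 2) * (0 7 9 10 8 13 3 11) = (0 1 9 5 2 8 13 3 4 10 7)(6 11) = [1, 9, 8, 4, 10, 2, 11, 0, 13, 5, 7, 6, 12, 3]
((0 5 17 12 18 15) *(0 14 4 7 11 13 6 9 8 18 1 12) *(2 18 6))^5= ((0 5 17)(1 12)(2 18 15 14 4 7 11 13)(6 9 8))^5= (0 17 5)(1 12)(2 7 15 13 4 18 11 14)(6 8 9)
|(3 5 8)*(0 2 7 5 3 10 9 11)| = 8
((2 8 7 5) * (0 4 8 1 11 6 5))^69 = ((0 4 8 7)(1 11 6 5 2))^69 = (0 4 8 7)(1 2 5 6 11)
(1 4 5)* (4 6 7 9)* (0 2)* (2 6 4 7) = [6, 4, 0, 3, 5, 1, 2, 9, 8, 7] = (0 6 2)(1 4 5)(7 9)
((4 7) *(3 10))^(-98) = (10)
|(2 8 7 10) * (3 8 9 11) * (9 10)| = 10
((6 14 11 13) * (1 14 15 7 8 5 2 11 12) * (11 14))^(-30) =((1 11 13 6 15 7 8 5 2 14 12))^(-30) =(1 6 8 14 11 15 5 12 13 7 2)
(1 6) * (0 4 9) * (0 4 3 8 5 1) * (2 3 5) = [5, 6, 3, 8, 9, 1, 0, 7, 2, 4] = (0 5 1 6)(2 3 8)(4 9)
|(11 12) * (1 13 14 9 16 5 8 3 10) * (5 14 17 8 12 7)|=12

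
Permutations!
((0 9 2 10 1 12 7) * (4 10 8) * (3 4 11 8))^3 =((0 9 2 3 4 10 1 12 7)(8 11))^3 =(0 3 1)(2 10 7)(4 12 9)(8 11)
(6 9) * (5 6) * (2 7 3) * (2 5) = (2 7 3 5 6 9) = [0, 1, 7, 5, 4, 6, 9, 3, 8, 2]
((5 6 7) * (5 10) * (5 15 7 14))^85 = ((5 6 14)(7 10 15))^85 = (5 6 14)(7 10 15)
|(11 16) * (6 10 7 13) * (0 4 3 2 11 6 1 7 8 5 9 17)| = 12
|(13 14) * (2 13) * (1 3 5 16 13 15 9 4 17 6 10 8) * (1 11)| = |(1 3 5 16 13 14 2 15 9 4 17 6 10 8 11)| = 15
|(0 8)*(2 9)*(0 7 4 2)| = 6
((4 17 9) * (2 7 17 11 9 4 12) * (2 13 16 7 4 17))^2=((17)(2 4 11 9 12 13 16 7))^2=(17)(2 11 12 16)(4 9 13 7)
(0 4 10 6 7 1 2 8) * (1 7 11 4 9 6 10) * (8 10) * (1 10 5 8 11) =(0 9 6 1 2 5 8)(4 10 11) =[9, 2, 5, 3, 10, 8, 1, 7, 0, 6, 11, 4]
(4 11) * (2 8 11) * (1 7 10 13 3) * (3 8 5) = (1 7 10 13 8 11 4 2 5 3) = [0, 7, 5, 1, 2, 3, 6, 10, 11, 9, 13, 4, 12, 8]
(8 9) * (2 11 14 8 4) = (2 11 14 8 9 4) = [0, 1, 11, 3, 2, 5, 6, 7, 9, 4, 10, 14, 12, 13, 8]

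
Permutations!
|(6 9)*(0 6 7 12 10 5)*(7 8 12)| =7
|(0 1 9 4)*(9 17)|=5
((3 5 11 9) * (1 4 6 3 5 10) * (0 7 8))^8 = ((0 7 8)(1 4 6 3 10)(5 11 9))^8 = (0 8 7)(1 3 4 10 6)(5 9 11)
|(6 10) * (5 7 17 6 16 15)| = |(5 7 17 6 10 16 15)| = 7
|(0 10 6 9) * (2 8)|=4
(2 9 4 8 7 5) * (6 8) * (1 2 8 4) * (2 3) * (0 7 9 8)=(0 7 5)(1 3 2 8 9)(4 6)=[7, 3, 8, 2, 6, 0, 4, 5, 9, 1]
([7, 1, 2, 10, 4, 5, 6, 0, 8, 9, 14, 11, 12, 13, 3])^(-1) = (0 7)(3 14 10)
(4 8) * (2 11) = (2 11)(4 8) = [0, 1, 11, 3, 8, 5, 6, 7, 4, 9, 10, 2]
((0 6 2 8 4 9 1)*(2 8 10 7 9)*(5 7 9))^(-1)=((0 6 8 4 2 10 9 1)(5 7))^(-1)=(0 1 9 10 2 4 8 6)(5 7)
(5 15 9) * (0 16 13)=[16, 1, 2, 3, 4, 15, 6, 7, 8, 5, 10, 11, 12, 0, 14, 9, 13]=(0 16 13)(5 15 9)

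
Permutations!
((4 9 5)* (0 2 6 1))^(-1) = (0 1 6 2)(4 5 9) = ((0 2 6 1)(4 9 5))^(-1)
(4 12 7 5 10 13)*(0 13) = (0 13 4 12 7 5 10) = [13, 1, 2, 3, 12, 10, 6, 5, 8, 9, 0, 11, 7, 4]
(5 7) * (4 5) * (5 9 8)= (4 9 8 5 7)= [0, 1, 2, 3, 9, 7, 6, 4, 5, 8]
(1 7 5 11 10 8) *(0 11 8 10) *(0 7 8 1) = (0 11 7 5 1 8) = [11, 8, 2, 3, 4, 1, 6, 5, 0, 9, 10, 7]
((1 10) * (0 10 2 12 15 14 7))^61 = (0 15 1 7 12 10 14 2)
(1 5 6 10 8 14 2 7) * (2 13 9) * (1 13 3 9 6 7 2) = (1 5 7 13 6 10 8 14 3 9) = [0, 5, 2, 9, 4, 7, 10, 13, 14, 1, 8, 11, 12, 6, 3]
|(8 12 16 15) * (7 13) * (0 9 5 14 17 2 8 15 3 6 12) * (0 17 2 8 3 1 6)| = 12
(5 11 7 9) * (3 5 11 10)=(3 5 10)(7 9 11)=[0, 1, 2, 5, 4, 10, 6, 9, 8, 11, 3, 7]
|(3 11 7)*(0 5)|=6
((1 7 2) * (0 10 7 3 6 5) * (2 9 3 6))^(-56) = (0 6 2 9 10 5 1 3 7)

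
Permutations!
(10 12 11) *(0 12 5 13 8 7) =(0 12 11 10 5 13 8 7) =[12, 1, 2, 3, 4, 13, 6, 0, 7, 9, 5, 10, 11, 8]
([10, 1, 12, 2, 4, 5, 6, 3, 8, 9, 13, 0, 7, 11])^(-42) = (0 13)(2 7)(3 12)(10 11)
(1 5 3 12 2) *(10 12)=(1 5 3 10 12 2)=[0, 5, 1, 10, 4, 3, 6, 7, 8, 9, 12, 11, 2]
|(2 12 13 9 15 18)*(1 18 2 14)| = |(1 18 14)(2 12 13 9 15)| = 15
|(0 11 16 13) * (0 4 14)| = 6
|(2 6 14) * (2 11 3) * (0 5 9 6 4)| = 9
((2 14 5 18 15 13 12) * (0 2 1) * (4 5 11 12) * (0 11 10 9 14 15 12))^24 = ((0 2 15 13 4 5 18 12 1 11)(9 14 10))^24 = (0 4 1 15 18)(2 5 11 13 12)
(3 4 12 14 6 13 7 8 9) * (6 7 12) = (3 4 6 13 12 14 7 8 9) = [0, 1, 2, 4, 6, 5, 13, 8, 9, 3, 10, 11, 14, 12, 7]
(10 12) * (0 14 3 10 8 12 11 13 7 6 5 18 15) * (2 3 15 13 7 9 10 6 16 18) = (0 14 15)(2 3 6 5)(7 16 18 13 9 10 11)(8 12) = [14, 1, 3, 6, 4, 2, 5, 16, 12, 10, 11, 7, 8, 9, 15, 0, 18, 17, 13]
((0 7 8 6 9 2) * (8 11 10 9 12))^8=((0 7 11 10 9 2)(6 12 8))^8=(0 11 9)(2 7 10)(6 8 12)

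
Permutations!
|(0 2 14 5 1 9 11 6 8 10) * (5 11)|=21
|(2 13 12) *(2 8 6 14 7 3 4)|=9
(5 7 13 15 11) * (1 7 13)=(1 7)(5 13 15 11)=[0, 7, 2, 3, 4, 13, 6, 1, 8, 9, 10, 5, 12, 15, 14, 11]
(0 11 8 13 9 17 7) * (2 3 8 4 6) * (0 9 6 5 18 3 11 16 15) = (0 16 15)(2 11 4 5 18 3 8 13 6)(7 9 17) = [16, 1, 11, 8, 5, 18, 2, 9, 13, 17, 10, 4, 12, 6, 14, 0, 15, 7, 3]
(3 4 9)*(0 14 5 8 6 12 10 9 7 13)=(0 14 5 8 6 12 10 9 3 4 7 13)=[14, 1, 2, 4, 7, 8, 12, 13, 6, 3, 9, 11, 10, 0, 5]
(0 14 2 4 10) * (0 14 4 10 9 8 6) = (0 4 9 8 6)(2 10 14) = [4, 1, 10, 3, 9, 5, 0, 7, 6, 8, 14, 11, 12, 13, 2]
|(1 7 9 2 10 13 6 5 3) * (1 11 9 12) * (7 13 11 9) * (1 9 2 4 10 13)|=30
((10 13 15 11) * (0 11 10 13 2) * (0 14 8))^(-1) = ((0 11 13 15 10 2 14 8))^(-1) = (0 8 14 2 10 15 13 11)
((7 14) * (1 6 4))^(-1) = ((1 6 4)(7 14))^(-1) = (1 4 6)(7 14)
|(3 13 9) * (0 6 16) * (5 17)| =|(0 6 16)(3 13 9)(5 17)| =6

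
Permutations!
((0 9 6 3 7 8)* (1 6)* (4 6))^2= (0 1 6 7)(3 8 9 4)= ((0 9 1 4 6 3 7 8))^2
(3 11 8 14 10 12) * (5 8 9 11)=(3 5 8 14 10 12)(9 11)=[0, 1, 2, 5, 4, 8, 6, 7, 14, 11, 12, 9, 3, 13, 10]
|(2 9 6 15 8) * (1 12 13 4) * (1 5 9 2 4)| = |(1 12 13)(4 5 9 6 15 8)| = 6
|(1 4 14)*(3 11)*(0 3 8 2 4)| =|(0 3 11 8 2 4 14 1)| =8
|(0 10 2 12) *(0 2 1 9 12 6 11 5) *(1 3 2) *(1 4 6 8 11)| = 35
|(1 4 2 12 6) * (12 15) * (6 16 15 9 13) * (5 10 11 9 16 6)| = |(1 4 2 16 15 12 6)(5 10 11 9 13)| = 35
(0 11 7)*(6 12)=(0 11 7)(6 12)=[11, 1, 2, 3, 4, 5, 12, 0, 8, 9, 10, 7, 6]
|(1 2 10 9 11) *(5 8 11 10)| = 10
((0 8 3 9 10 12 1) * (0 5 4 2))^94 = ((0 8 3 9 10 12 1 5 4 2))^94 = (0 10 4 3 1)(2 9 5 8 12)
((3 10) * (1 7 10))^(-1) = ((1 7 10 3))^(-1) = (1 3 10 7)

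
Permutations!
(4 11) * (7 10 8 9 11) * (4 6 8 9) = (4 7 10 9 11 6 8) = [0, 1, 2, 3, 7, 5, 8, 10, 4, 11, 9, 6]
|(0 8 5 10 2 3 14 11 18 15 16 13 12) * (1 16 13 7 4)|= 12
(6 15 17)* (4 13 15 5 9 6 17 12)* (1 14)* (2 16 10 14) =(17)(1 2 16 10 14)(4 13 15 12)(5 9 6) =[0, 2, 16, 3, 13, 9, 5, 7, 8, 6, 14, 11, 4, 15, 1, 12, 10, 17]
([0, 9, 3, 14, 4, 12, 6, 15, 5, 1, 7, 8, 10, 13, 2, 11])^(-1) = [0, 9, 14, 2, 4, 8, 6, 10, 11, 1, 12, 15, 5, 13, 3, 7]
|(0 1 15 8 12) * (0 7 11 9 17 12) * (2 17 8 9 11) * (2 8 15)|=14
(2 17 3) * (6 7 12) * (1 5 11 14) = [0, 5, 17, 2, 4, 11, 7, 12, 8, 9, 10, 14, 6, 13, 1, 15, 16, 3] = (1 5 11 14)(2 17 3)(6 7 12)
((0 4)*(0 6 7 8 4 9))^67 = (0 9)(4 8 7 6)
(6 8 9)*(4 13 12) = (4 13 12)(6 8 9) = [0, 1, 2, 3, 13, 5, 8, 7, 9, 6, 10, 11, 4, 12]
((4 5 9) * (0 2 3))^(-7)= ((0 2 3)(4 5 9))^(-7)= (0 3 2)(4 9 5)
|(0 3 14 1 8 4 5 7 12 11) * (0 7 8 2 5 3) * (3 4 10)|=21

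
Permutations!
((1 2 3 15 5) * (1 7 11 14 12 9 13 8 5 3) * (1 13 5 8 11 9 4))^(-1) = (1 4 12 14 11 13 2)(3 15)(5 9 7)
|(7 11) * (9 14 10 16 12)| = |(7 11)(9 14 10 16 12)| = 10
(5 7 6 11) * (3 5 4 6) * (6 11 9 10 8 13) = [0, 1, 2, 5, 11, 7, 9, 3, 13, 10, 8, 4, 12, 6] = (3 5 7)(4 11)(6 9 10 8 13)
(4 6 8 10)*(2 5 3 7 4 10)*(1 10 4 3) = (1 10 4 6 8 2 5)(3 7) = [0, 10, 5, 7, 6, 1, 8, 3, 2, 9, 4]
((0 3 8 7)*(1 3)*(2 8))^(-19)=((0 1 3 2 8 7))^(-19)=(0 7 8 2 3 1)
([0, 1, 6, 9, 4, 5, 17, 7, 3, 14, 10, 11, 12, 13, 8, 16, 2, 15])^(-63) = [0, 1, 17, 9, 4, 5, 15, 7, 3, 14, 10, 11, 12, 13, 8, 2, 6, 16]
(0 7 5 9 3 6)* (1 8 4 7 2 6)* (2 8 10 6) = (0 8 4 7 5 9 3 1 10 6) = [8, 10, 2, 1, 7, 9, 0, 5, 4, 3, 6]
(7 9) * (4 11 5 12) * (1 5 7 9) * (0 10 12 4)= [10, 5, 2, 3, 11, 4, 6, 1, 8, 9, 12, 7, 0]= (0 10 12)(1 5 4 11 7)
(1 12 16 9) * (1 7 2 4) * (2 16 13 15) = (1 12 13 15 2 4)(7 16 9) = [0, 12, 4, 3, 1, 5, 6, 16, 8, 7, 10, 11, 13, 15, 14, 2, 9]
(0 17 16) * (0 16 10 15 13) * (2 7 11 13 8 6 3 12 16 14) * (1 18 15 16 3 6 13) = [17, 18, 7, 12, 4, 5, 6, 11, 13, 9, 16, 1, 3, 0, 2, 8, 14, 10, 15] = (0 17 10 16 14 2 7 11 1 18 15 8 13)(3 12)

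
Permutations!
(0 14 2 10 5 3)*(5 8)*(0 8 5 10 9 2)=(0 14)(2 9)(3 8 10 5)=[14, 1, 9, 8, 4, 3, 6, 7, 10, 2, 5, 11, 12, 13, 0]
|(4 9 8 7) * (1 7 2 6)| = |(1 7 4 9 8 2 6)| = 7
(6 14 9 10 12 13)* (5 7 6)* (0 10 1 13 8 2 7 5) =[10, 13, 7, 3, 4, 5, 14, 6, 2, 1, 12, 11, 8, 0, 9] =(0 10 12 8 2 7 6 14 9 1 13)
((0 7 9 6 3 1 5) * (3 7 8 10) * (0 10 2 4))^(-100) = ((0 8 2 4)(1 5 10 3)(6 7 9))^(-100) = (10)(6 9 7)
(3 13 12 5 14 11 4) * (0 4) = (0 4 3 13 12 5 14 11) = [4, 1, 2, 13, 3, 14, 6, 7, 8, 9, 10, 0, 5, 12, 11]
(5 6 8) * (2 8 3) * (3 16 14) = (2 8 5 6 16 14 3) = [0, 1, 8, 2, 4, 6, 16, 7, 5, 9, 10, 11, 12, 13, 3, 15, 14]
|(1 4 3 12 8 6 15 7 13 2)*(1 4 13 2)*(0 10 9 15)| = 22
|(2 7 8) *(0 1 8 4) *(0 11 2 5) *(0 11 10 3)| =10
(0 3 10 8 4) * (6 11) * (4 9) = (0 3 10 8 9 4)(6 11) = [3, 1, 2, 10, 0, 5, 11, 7, 9, 4, 8, 6]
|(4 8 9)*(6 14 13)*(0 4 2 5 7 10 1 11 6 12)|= 14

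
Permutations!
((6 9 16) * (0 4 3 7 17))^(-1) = ((0 4 3 7 17)(6 9 16))^(-1) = (0 17 7 3 4)(6 16 9)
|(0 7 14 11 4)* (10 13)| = |(0 7 14 11 4)(10 13)| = 10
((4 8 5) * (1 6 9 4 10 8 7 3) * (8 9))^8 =((1 6 8 5 10 9 4 7 3))^8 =(1 3 7 4 9 10 5 8 6)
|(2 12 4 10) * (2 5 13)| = 6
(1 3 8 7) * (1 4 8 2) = (1 3 2)(4 8 7) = [0, 3, 1, 2, 8, 5, 6, 4, 7]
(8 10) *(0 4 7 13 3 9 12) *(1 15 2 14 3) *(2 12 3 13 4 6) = (0 6 2 14 13 1 15 12)(3 9)(4 7)(8 10) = [6, 15, 14, 9, 7, 5, 2, 4, 10, 3, 8, 11, 0, 1, 13, 12]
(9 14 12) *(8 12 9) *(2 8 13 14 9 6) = [0, 1, 8, 3, 4, 5, 2, 7, 12, 9, 10, 11, 13, 14, 6] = (2 8 12 13 14 6)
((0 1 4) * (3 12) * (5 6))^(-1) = (0 4 1)(3 12)(5 6)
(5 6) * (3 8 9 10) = (3 8 9 10)(5 6) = [0, 1, 2, 8, 4, 6, 5, 7, 9, 10, 3]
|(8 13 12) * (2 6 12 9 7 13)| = 12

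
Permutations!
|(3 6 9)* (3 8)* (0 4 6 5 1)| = |(0 4 6 9 8 3 5 1)| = 8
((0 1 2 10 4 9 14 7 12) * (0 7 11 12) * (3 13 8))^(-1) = ((0 1 2 10 4 9 14 11 12 7)(3 13 8))^(-1) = (0 7 12 11 14 9 4 10 2 1)(3 8 13)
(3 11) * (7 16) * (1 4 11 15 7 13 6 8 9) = (1 4 11 3 15 7 16 13 6 8 9) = [0, 4, 2, 15, 11, 5, 8, 16, 9, 1, 10, 3, 12, 6, 14, 7, 13]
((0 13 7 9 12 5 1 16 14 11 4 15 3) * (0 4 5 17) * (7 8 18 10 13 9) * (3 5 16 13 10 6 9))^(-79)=(0 17 12 9 6 18 8 13 1 5 15 4 3)(11 14 16)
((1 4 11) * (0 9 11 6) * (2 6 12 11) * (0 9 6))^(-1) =((0 6 9 2)(1 4 12 11))^(-1) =(0 2 9 6)(1 11 12 4)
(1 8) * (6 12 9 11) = (1 8)(6 12 9 11) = [0, 8, 2, 3, 4, 5, 12, 7, 1, 11, 10, 6, 9]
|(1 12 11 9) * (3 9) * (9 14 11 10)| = 12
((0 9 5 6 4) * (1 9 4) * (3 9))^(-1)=((0 4)(1 3 9 5 6))^(-1)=(0 4)(1 6 5 9 3)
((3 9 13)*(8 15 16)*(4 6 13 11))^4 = ((3 9 11 4 6 13)(8 15 16))^4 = (3 6 11)(4 9 13)(8 15 16)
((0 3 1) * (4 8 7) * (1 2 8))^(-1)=((0 3 2 8 7 4 1))^(-1)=(0 1 4 7 8 2 3)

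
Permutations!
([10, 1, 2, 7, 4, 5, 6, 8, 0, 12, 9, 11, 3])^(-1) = (0 8 7 3 12 9 10)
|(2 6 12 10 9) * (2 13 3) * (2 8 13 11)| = |(2 6 12 10 9 11)(3 8 13)| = 6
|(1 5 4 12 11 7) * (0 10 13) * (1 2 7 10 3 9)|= 10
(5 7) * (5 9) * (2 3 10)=(2 3 10)(5 7 9)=[0, 1, 3, 10, 4, 7, 6, 9, 8, 5, 2]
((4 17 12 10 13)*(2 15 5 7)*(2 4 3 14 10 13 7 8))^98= ((2 15 5 8)(3 14 10 7 4 17 12 13))^98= (2 5)(3 10 4 12)(7 17 13 14)(8 15)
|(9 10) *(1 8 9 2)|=|(1 8 9 10 2)|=5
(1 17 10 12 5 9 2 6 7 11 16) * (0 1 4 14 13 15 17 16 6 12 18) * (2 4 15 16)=(0 1 2 12 5 9 4 14 13 16 15 17 10 18)(6 7 11)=[1, 2, 12, 3, 14, 9, 7, 11, 8, 4, 18, 6, 5, 16, 13, 17, 15, 10, 0]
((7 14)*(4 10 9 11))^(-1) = ((4 10 9 11)(7 14))^(-1) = (4 11 9 10)(7 14)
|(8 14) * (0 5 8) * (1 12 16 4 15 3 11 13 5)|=12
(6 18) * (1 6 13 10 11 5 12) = (1 6 18 13 10 11 5 12) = [0, 6, 2, 3, 4, 12, 18, 7, 8, 9, 11, 5, 1, 10, 14, 15, 16, 17, 13]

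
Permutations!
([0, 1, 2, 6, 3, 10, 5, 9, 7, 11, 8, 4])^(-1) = (3 4 11 9 7 8 10 5 6)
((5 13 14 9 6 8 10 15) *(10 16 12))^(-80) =(16)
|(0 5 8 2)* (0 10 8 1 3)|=12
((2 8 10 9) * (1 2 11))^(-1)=(1 11 9 10 8 2)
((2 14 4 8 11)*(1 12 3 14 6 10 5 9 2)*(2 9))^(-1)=((1 12 3 14 4 8 11)(2 6 10 5))^(-1)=(1 11 8 4 14 3 12)(2 5 10 6)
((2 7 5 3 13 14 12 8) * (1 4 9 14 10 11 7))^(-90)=((1 4 9 14 12 8 2)(3 13 10 11 7 5))^(-90)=(1 4 9 14 12 8 2)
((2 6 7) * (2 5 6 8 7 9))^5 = ((2 8 7 5 6 9))^5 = (2 9 6 5 7 8)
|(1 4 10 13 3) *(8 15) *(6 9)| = 10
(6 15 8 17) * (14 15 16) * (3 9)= (3 9)(6 16 14 15 8 17)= [0, 1, 2, 9, 4, 5, 16, 7, 17, 3, 10, 11, 12, 13, 15, 8, 14, 6]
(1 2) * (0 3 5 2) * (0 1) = (0 3 5 2) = [3, 1, 0, 5, 4, 2]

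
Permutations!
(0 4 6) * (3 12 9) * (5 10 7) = (0 4 6)(3 12 9)(5 10 7) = [4, 1, 2, 12, 6, 10, 0, 5, 8, 3, 7, 11, 9]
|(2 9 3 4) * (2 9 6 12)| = |(2 6 12)(3 4 9)| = 3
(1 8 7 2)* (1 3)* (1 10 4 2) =(1 8 7)(2 3 10 4) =[0, 8, 3, 10, 2, 5, 6, 1, 7, 9, 4]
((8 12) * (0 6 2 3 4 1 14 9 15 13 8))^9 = (0 13 14 3)(1 2 12 15)(4 6 8 9)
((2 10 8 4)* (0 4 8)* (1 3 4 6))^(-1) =(0 10 2 4 3 1 6)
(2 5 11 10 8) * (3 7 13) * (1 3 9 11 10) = (1 3 7 13 9 11)(2 5 10 8) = [0, 3, 5, 7, 4, 10, 6, 13, 2, 11, 8, 1, 12, 9]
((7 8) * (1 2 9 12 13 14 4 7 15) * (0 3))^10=(15)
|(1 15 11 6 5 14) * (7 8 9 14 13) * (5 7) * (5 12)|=24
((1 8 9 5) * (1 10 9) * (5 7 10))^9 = ((1 8)(7 10 9))^9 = (10)(1 8)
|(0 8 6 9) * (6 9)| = 3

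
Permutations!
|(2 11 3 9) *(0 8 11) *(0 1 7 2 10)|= |(0 8 11 3 9 10)(1 7 2)|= 6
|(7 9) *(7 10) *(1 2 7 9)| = 6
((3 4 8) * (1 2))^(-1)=(1 2)(3 8 4)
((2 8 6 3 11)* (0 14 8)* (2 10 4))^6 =((0 14 8 6 3 11 10 4 2))^6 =(0 10 6)(2 11 8)(3 14 4)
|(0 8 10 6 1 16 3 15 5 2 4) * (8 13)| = |(0 13 8 10 6 1 16 3 15 5 2 4)| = 12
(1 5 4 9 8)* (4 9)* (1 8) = (1 5 9) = [0, 5, 2, 3, 4, 9, 6, 7, 8, 1]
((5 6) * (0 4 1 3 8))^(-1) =((0 4 1 3 8)(5 6))^(-1) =(0 8 3 1 4)(5 6)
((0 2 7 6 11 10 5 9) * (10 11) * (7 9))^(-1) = ((11)(0 2 9)(5 7 6 10))^(-1) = (11)(0 9 2)(5 10 6 7)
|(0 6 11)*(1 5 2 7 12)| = |(0 6 11)(1 5 2 7 12)| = 15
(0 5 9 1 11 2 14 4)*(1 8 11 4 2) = [5, 4, 14, 3, 0, 9, 6, 7, 11, 8, 10, 1, 12, 13, 2] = (0 5 9 8 11 1 4)(2 14)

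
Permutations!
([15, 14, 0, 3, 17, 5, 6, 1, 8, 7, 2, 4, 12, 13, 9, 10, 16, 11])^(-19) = (0 15 10 2)(1 14 9 7)(4 11 17)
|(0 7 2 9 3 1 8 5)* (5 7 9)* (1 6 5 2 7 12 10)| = |(0 9 3 6 5)(1 8 12 10)| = 20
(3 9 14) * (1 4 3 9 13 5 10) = (1 4 3 13 5 10)(9 14) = [0, 4, 2, 13, 3, 10, 6, 7, 8, 14, 1, 11, 12, 5, 9]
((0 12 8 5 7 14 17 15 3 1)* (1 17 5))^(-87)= (17)(0 12 8 1)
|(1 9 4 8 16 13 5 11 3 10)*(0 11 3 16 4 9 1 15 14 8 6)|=|(0 11 16 13 5 3 10 15 14 8 4 6)|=12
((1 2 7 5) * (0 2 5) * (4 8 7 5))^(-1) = (0 7 8 4 1 5 2)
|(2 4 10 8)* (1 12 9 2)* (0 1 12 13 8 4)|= |(0 1 13 8 12 9 2)(4 10)|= 14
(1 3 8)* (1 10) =(1 3 8 10) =[0, 3, 2, 8, 4, 5, 6, 7, 10, 9, 1]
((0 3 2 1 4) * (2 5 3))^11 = (0 4 1 2)(3 5)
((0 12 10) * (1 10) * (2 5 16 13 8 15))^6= (16)(0 1)(10 12)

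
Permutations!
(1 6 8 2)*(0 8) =[8, 6, 1, 3, 4, 5, 0, 7, 2] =(0 8 2 1 6)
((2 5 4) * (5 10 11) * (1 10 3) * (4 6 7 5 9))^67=((1 10 11 9 4 2 3)(5 6 7))^67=(1 4 10 2 11 3 9)(5 6 7)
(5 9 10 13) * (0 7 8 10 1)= (0 7 8 10 13 5 9 1)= [7, 0, 2, 3, 4, 9, 6, 8, 10, 1, 13, 11, 12, 5]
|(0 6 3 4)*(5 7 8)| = |(0 6 3 4)(5 7 8)| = 12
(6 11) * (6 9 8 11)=(8 11 9)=[0, 1, 2, 3, 4, 5, 6, 7, 11, 8, 10, 9]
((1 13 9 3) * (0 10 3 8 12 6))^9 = (13)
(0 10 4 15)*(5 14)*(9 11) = (0 10 4 15)(5 14)(9 11) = [10, 1, 2, 3, 15, 14, 6, 7, 8, 11, 4, 9, 12, 13, 5, 0]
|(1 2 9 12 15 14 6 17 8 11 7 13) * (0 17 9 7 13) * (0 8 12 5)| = 24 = |(0 17 12 15 14 6 9 5)(1 2 7 8 11 13)|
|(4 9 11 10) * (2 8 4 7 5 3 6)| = 10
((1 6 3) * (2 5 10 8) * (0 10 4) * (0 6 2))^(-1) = (0 8 10)(1 3 6 4 5 2)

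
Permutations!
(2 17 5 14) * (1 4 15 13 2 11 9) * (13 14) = [0, 4, 17, 3, 15, 13, 6, 7, 8, 1, 10, 9, 12, 2, 11, 14, 16, 5] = (1 4 15 14 11 9)(2 17 5 13)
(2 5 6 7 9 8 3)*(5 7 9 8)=(2 7 8 3)(5 6 9)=[0, 1, 7, 2, 4, 6, 9, 8, 3, 5]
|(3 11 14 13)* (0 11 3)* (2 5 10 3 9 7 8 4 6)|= 36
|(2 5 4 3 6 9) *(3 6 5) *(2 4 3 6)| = 4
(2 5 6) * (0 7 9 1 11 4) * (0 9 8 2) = [7, 11, 5, 3, 9, 6, 0, 8, 2, 1, 10, 4] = (0 7 8 2 5 6)(1 11 4 9)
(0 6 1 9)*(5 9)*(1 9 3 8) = (0 6 9)(1 5 3 8) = [6, 5, 2, 8, 4, 3, 9, 7, 1, 0]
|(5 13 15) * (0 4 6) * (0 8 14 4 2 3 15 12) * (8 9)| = |(0 2 3 15 5 13 12)(4 6 9 8 14)| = 35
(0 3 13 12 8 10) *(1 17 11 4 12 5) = (0 3 13 5 1 17 11 4 12 8 10) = [3, 17, 2, 13, 12, 1, 6, 7, 10, 9, 0, 4, 8, 5, 14, 15, 16, 11]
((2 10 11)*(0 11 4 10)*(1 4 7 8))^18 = ((0 11 2)(1 4 10 7 8))^18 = (11)(1 7 4 8 10)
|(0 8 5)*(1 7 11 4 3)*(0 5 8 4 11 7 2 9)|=6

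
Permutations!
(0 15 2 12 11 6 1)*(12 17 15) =[12, 0, 17, 3, 4, 5, 1, 7, 8, 9, 10, 6, 11, 13, 14, 2, 16, 15] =(0 12 11 6 1)(2 17 15)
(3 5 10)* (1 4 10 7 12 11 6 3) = (1 4 10)(3 5 7 12 11 6) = [0, 4, 2, 5, 10, 7, 3, 12, 8, 9, 1, 6, 11]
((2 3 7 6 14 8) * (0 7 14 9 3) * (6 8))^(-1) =(0 2 8 7)(3 9 6 14)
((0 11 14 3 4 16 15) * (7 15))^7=((0 11 14 3 4 16 7 15))^7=(0 15 7 16 4 3 14 11)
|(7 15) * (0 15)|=|(0 15 7)|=3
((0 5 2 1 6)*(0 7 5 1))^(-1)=(0 2 5 7 6 1)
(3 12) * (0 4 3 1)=(0 4 3 12 1)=[4, 0, 2, 12, 3, 5, 6, 7, 8, 9, 10, 11, 1]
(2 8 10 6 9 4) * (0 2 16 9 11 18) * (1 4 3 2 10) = (0 10 6 11 18)(1 4 16 9 3 2 8) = [10, 4, 8, 2, 16, 5, 11, 7, 1, 3, 6, 18, 12, 13, 14, 15, 9, 17, 0]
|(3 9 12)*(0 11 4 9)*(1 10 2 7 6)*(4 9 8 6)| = |(0 11 9 12 3)(1 10 2 7 4 8 6)| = 35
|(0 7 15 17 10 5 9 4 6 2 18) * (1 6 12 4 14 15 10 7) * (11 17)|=|(0 1 6 2 18)(4 12)(5 9 14 15 11 17 7 10)|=40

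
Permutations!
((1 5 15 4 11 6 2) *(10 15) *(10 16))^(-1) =(1 2 6 11 4 15 10 16 5)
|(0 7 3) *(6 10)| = |(0 7 3)(6 10)| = 6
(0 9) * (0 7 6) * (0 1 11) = (0 9 7 6 1 11) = [9, 11, 2, 3, 4, 5, 1, 6, 8, 7, 10, 0]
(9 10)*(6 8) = (6 8)(9 10) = [0, 1, 2, 3, 4, 5, 8, 7, 6, 10, 9]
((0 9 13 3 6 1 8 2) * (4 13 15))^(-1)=((0 9 15 4 13 3 6 1 8 2))^(-1)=(0 2 8 1 6 3 13 4 15 9)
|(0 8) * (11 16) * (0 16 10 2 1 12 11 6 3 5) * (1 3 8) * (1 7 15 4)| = |(0 7 15 4 1 12 11 10 2 3 5)(6 8 16)| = 33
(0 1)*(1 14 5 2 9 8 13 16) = [14, 0, 9, 3, 4, 2, 6, 7, 13, 8, 10, 11, 12, 16, 5, 15, 1] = (0 14 5 2 9 8 13 16 1)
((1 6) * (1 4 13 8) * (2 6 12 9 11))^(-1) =(1 8 13 4 6 2 11 9 12)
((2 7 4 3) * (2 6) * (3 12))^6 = (12)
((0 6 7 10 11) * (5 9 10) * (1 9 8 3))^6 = ((0 6 7 5 8 3 1 9 10 11))^6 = (0 1 7 10 8)(3 6 9 5 11)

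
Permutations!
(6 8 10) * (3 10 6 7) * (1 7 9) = (1 7 3 10 9)(6 8) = [0, 7, 2, 10, 4, 5, 8, 3, 6, 1, 9]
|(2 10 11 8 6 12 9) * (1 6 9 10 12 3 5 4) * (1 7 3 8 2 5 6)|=28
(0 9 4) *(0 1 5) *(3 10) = (0 9 4 1 5)(3 10) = [9, 5, 2, 10, 1, 0, 6, 7, 8, 4, 3]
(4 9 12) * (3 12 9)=[0, 1, 2, 12, 3, 5, 6, 7, 8, 9, 10, 11, 4]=(3 12 4)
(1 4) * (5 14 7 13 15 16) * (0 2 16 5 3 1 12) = (0 2 16 3 1 4 12)(5 14 7 13 15) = [2, 4, 16, 1, 12, 14, 6, 13, 8, 9, 10, 11, 0, 15, 7, 5, 3]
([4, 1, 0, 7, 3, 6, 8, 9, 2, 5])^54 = [0, 1, 2, 3, 4, 5, 6, 7, 8, 9]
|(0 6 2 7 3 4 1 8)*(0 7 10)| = |(0 6 2 10)(1 8 7 3 4)| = 20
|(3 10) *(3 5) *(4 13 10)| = 5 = |(3 4 13 10 5)|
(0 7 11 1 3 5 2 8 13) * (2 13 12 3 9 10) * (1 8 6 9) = (0 7 11 8 12 3 5 13)(2 6 9 10) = [7, 1, 6, 5, 4, 13, 9, 11, 12, 10, 2, 8, 3, 0]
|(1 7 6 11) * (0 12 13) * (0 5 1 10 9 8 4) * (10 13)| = 6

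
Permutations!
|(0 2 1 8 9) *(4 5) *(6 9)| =6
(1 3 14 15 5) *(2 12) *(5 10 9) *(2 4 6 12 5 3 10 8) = (1 10 9 3 14 15 8 2 5)(4 6 12) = [0, 10, 5, 14, 6, 1, 12, 7, 2, 3, 9, 11, 4, 13, 15, 8]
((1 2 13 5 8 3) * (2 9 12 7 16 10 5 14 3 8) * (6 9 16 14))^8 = (1 12 2)(3 9 5)(6 10 14)(7 13 16)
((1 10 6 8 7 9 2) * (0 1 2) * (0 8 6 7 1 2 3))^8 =(0 3 2)(1 9 10 8 7)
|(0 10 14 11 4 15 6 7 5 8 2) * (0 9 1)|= 13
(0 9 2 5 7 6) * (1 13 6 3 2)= [9, 13, 5, 2, 4, 7, 0, 3, 8, 1, 10, 11, 12, 6]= (0 9 1 13 6)(2 5 7 3)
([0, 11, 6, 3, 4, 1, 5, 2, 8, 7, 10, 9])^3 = [0, 7, 1, 3, 4, 9, 11, 5, 8, 6, 10, 2]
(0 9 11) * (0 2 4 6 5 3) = (0 9 11 2 4 6 5 3) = [9, 1, 4, 0, 6, 3, 5, 7, 8, 11, 10, 2]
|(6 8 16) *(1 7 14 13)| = |(1 7 14 13)(6 8 16)| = 12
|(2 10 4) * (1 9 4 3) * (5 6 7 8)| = |(1 9 4 2 10 3)(5 6 7 8)| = 12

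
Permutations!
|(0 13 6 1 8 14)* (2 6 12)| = 8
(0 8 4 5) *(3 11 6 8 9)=[9, 1, 2, 11, 5, 0, 8, 7, 4, 3, 10, 6]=(0 9 3 11 6 8 4 5)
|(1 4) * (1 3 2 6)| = 5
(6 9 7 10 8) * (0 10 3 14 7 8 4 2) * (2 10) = (0 2)(3 14 7)(4 10)(6 9 8) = [2, 1, 0, 14, 10, 5, 9, 3, 6, 8, 4, 11, 12, 13, 7]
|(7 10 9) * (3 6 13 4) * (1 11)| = 12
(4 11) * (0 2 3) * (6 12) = (0 2 3)(4 11)(6 12) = [2, 1, 3, 0, 11, 5, 12, 7, 8, 9, 10, 4, 6]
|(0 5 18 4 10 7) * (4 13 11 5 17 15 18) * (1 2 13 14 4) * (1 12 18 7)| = 20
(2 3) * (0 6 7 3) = (0 6 7 3 2) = [6, 1, 0, 2, 4, 5, 7, 3]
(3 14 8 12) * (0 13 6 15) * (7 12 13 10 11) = [10, 1, 2, 14, 4, 5, 15, 12, 13, 9, 11, 7, 3, 6, 8, 0] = (0 10 11 7 12 3 14 8 13 6 15)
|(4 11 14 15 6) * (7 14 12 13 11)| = 15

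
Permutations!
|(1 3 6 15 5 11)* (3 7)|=|(1 7 3 6 15 5 11)|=7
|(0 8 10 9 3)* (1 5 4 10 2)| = 9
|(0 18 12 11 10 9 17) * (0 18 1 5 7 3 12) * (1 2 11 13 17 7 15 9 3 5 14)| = 36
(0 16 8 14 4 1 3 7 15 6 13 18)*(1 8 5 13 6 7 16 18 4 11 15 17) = (0 18)(1 3 16 5 13 4 8 14 11 15 7 17) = [18, 3, 2, 16, 8, 13, 6, 17, 14, 9, 10, 15, 12, 4, 11, 7, 5, 1, 0]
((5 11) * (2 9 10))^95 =((2 9 10)(5 11))^95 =(2 10 9)(5 11)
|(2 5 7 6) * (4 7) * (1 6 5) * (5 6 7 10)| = 12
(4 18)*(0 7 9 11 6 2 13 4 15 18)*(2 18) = (0 7 9 11 6 18 15 2 13 4) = [7, 1, 13, 3, 0, 5, 18, 9, 8, 11, 10, 6, 12, 4, 14, 2, 16, 17, 15]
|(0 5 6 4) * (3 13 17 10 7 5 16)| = 10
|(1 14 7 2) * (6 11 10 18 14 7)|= 15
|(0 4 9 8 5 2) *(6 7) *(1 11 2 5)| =|(0 4 9 8 1 11 2)(6 7)| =14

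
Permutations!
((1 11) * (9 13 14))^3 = ((1 11)(9 13 14))^3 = (14)(1 11)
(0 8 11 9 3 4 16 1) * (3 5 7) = (0 8 11 9 5 7 3 4 16 1) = [8, 0, 2, 4, 16, 7, 6, 3, 11, 5, 10, 9, 12, 13, 14, 15, 1]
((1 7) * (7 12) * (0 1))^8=(12)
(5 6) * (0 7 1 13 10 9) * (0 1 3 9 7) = (1 13 10 7 3 9)(5 6) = [0, 13, 2, 9, 4, 6, 5, 3, 8, 1, 7, 11, 12, 10]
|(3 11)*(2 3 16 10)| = 5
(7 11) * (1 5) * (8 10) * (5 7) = [0, 7, 2, 3, 4, 1, 6, 11, 10, 9, 8, 5] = (1 7 11 5)(8 10)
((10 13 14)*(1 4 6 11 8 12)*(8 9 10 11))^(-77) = (1 8 4 12 6)(9 14 10 11 13)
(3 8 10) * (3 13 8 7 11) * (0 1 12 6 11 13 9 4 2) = (0 1 12 6 11 3 7 13 8 10 9 4 2) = [1, 12, 0, 7, 2, 5, 11, 13, 10, 4, 9, 3, 6, 8]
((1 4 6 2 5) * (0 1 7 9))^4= ((0 1 4 6 2 5 7 9))^4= (0 2)(1 5)(4 7)(6 9)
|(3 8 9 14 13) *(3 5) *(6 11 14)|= 8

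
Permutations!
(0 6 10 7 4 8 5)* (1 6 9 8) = (0 9 8 5)(1 6 10 7 4) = [9, 6, 2, 3, 1, 0, 10, 4, 5, 8, 7]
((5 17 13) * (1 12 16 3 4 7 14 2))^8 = ((1 12 16 3 4 7 14 2)(5 17 13))^8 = (5 13 17)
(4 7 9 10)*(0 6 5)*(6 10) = (0 10 4 7 9 6 5) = [10, 1, 2, 3, 7, 0, 5, 9, 8, 6, 4]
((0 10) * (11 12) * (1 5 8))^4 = ((0 10)(1 5 8)(11 12))^4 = (12)(1 5 8)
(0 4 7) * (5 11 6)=(0 4 7)(5 11 6)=[4, 1, 2, 3, 7, 11, 5, 0, 8, 9, 10, 6]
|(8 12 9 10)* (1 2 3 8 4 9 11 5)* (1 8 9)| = 12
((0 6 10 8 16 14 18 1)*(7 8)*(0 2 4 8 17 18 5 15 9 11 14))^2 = (0 10 17 1 4 16 6 7 18 2 8)(5 9 14 15 11)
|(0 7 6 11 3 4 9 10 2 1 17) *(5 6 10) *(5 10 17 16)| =|(0 7 17)(1 16 5 6 11 3 4 9 10 2)| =30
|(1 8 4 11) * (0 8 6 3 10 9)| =|(0 8 4 11 1 6 3 10 9)| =9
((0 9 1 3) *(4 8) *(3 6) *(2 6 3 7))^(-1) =((0 9 1 3)(2 6 7)(4 8))^(-1) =(0 3 1 9)(2 7 6)(4 8)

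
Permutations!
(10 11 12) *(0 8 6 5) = (0 8 6 5)(10 11 12) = [8, 1, 2, 3, 4, 0, 5, 7, 6, 9, 11, 12, 10]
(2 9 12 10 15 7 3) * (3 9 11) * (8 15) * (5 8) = (2 11 3)(5 8 15 7 9 12 10) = [0, 1, 11, 2, 4, 8, 6, 9, 15, 12, 5, 3, 10, 13, 14, 7]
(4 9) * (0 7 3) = [7, 1, 2, 0, 9, 5, 6, 3, 8, 4] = (0 7 3)(4 9)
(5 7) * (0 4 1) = [4, 0, 2, 3, 1, 7, 6, 5] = (0 4 1)(5 7)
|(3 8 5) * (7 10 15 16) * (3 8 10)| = 10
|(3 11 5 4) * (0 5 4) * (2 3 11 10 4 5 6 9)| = |(0 6 9 2 3 10 4 11 5)| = 9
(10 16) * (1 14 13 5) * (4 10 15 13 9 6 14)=(1 4 10 16 15 13 5)(6 14 9)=[0, 4, 2, 3, 10, 1, 14, 7, 8, 6, 16, 11, 12, 5, 9, 13, 15]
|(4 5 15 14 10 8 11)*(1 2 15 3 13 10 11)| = 11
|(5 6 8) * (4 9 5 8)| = 4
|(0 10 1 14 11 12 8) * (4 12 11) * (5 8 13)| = |(0 10 1 14 4 12 13 5 8)| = 9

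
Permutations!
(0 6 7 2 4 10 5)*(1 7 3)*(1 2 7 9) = (0 6 3 2 4 10 5)(1 9) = [6, 9, 4, 2, 10, 0, 3, 7, 8, 1, 5]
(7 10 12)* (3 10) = (3 10 12 7) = [0, 1, 2, 10, 4, 5, 6, 3, 8, 9, 12, 11, 7]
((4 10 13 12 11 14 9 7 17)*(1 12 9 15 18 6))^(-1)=(1 6 18 15 14 11 12)(4 17 7 9 13 10)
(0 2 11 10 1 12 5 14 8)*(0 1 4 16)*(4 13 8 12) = [2, 4, 11, 3, 16, 14, 6, 7, 1, 9, 13, 10, 5, 8, 12, 15, 0] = (0 2 11 10 13 8 1 4 16)(5 14 12)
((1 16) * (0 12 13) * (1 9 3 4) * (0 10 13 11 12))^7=((1 16 9 3 4)(10 13)(11 12))^7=(1 9 4 16 3)(10 13)(11 12)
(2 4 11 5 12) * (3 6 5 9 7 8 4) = (2 3 6 5 12)(4 11 9 7 8) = [0, 1, 3, 6, 11, 12, 5, 8, 4, 7, 10, 9, 2]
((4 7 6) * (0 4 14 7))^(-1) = (0 4)(6 7 14)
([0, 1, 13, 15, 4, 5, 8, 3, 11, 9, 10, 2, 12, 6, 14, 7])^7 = (2 6 11 13 8)(3 15 7)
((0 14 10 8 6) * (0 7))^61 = (0 14 10 8 6 7)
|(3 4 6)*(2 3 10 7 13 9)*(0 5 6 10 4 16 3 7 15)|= |(0 5 6 4 10 15)(2 7 13 9)(3 16)|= 12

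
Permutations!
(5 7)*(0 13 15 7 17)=(0 13 15 7 5 17)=[13, 1, 2, 3, 4, 17, 6, 5, 8, 9, 10, 11, 12, 15, 14, 7, 16, 0]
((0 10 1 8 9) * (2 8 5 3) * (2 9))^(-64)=(0 1 3)(5 9 10)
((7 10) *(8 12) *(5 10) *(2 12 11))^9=((2 12 8 11)(5 10 7))^9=(2 12 8 11)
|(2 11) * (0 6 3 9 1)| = 10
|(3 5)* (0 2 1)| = |(0 2 1)(3 5)| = 6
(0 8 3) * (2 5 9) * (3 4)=(0 8 4 3)(2 5 9)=[8, 1, 5, 0, 3, 9, 6, 7, 4, 2]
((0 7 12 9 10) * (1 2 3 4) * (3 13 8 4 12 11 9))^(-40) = (13)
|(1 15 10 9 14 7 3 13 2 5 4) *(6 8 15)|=13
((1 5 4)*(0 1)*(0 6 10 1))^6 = (1 5 4 6 10)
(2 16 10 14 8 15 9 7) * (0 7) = (0 7 2 16 10 14 8 15 9) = [7, 1, 16, 3, 4, 5, 6, 2, 15, 0, 14, 11, 12, 13, 8, 9, 10]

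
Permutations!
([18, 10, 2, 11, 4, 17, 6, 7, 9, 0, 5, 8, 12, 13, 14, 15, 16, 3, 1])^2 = (0 1 5 3 8)(9 18 10 17 11)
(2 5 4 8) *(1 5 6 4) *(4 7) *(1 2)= (1 5 2 6 7 4 8)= [0, 5, 6, 3, 8, 2, 7, 4, 1]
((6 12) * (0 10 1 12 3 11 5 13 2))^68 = ((0 10 1 12 6 3 11 5 13 2))^68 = (0 13 11 6 1)(2 5 3 12 10)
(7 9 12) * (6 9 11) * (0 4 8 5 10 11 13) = (0 4 8 5 10 11 6 9 12 7 13) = [4, 1, 2, 3, 8, 10, 9, 13, 5, 12, 11, 6, 7, 0]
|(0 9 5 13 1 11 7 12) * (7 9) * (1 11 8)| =12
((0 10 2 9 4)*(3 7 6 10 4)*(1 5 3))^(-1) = ((0 4)(1 5 3 7 6 10 2 9))^(-1) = (0 4)(1 9 2 10 6 7 3 5)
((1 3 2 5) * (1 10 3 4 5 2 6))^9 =(1 10)(3 4)(5 6) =((1 4 5 10 3 6))^9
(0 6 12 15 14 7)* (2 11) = [6, 1, 11, 3, 4, 5, 12, 0, 8, 9, 10, 2, 15, 13, 7, 14] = (0 6 12 15 14 7)(2 11)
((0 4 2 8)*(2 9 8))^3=((0 4 9 8))^3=(0 8 9 4)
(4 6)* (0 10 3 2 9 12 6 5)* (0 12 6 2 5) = (0 10 3 5 12 2 9 6 4) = [10, 1, 9, 5, 0, 12, 4, 7, 8, 6, 3, 11, 2]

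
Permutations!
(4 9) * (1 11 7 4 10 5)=[0, 11, 2, 3, 9, 1, 6, 4, 8, 10, 5, 7]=(1 11 7 4 9 10 5)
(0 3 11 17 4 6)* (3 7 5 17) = [7, 1, 2, 11, 6, 17, 0, 5, 8, 9, 10, 3, 12, 13, 14, 15, 16, 4] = (0 7 5 17 4 6)(3 11)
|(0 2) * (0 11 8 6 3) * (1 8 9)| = |(0 2 11 9 1 8 6 3)| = 8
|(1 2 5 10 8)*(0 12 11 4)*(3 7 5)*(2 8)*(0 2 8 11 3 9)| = |(0 12 3 7 5 10 8 1 11 4 2 9)| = 12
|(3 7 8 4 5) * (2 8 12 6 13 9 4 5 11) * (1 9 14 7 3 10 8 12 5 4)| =22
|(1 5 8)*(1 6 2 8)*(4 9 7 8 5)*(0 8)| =|(0 8 6 2 5 1 4 9 7)| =9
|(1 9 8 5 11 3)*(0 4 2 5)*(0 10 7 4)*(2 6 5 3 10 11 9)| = 24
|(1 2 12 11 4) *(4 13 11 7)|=10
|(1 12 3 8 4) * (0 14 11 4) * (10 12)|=|(0 14 11 4 1 10 12 3 8)|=9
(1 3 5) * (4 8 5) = [0, 3, 2, 4, 8, 1, 6, 7, 5] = (1 3 4 8 5)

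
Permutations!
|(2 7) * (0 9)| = 2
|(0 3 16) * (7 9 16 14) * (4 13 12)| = |(0 3 14 7 9 16)(4 13 12)| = 6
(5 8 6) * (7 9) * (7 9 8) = (9)(5 7 8 6) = [0, 1, 2, 3, 4, 7, 5, 8, 6, 9]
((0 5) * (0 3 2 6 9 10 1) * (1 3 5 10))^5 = (0 9 2 10 1 6 3)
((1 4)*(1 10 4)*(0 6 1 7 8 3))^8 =((0 6 1 7 8 3)(4 10))^8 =(10)(0 1 8)(3 6 7)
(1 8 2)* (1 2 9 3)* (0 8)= (0 8 9 3 1)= [8, 0, 2, 1, 4, 5, 6, 7, 9, 3]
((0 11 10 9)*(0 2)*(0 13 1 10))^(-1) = (0 11)(1 13 2 9 10)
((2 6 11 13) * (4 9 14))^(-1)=((2 6 11 13)(4 9 14))^(-1)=(2 13 11 6)(4 14 9)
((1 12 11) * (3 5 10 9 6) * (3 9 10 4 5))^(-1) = (1 11 12)(4 5)(6 9)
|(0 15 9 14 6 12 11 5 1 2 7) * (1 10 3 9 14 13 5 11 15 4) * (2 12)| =45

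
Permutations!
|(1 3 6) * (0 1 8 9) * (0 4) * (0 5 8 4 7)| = 9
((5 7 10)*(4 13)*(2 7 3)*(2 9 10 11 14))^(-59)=(2 7 11 14)(3 9 10 5)(4 13)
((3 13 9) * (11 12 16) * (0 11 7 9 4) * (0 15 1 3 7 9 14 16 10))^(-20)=(16)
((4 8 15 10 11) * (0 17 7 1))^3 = ((0 17 7 1)(4 8 15 10 11))^3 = (0 1 7 17)(4 10 8 11 15)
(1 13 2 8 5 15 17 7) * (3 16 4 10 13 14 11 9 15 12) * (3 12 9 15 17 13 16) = (1 14 11 15 13 2 8 5 9 17 7)(4 10 16) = [0, 14, 8, 3, 10, 9, 6, 1, 5, 17, 16, 15, 12, 2, 11, 13, 4, 7]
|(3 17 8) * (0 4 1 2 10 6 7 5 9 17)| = 12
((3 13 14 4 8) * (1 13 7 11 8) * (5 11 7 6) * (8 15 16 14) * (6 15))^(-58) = ((1 13 8 3 15 16 14 4)(5 11 6))^(-58) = (1 14 15 8)(3 13 4 16)(5 6 11)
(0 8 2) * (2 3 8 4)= (0 4 2)(3 8)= [4, 1, 0, 8, 2, 5, 6, 7, 3]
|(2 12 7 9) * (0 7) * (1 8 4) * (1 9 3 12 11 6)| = 28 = |(0 7 3 12)(1 8 4 9 2 11 6)|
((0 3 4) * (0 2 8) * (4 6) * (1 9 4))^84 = ((0 3 6 1 9 4 2 8))^84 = (0 9)(1 8)(2 6)(3 4)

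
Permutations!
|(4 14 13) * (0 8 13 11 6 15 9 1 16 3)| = |(0 8 13 4 14 11 6 15 9 1 16 3)| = 12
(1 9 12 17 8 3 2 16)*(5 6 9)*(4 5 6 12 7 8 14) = (1 6 9 7 8 3 2 16)(4 5 12 17 14) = [0, 6, 16, 2, 5, 12, 9, 8, 3, 7, 10, 11, 17, 13, 4, 15, 1, 14]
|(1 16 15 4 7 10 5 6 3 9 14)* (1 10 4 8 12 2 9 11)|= 26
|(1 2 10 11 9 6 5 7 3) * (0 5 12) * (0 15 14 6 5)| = 8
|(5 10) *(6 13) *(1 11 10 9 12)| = |(1 11 10 5 9 12)(6 13)| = 6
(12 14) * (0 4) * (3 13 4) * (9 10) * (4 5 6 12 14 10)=(14)(0 3 13 5 6 12 10 9 4)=[3, 1, 2, 13, 0, 6, 12, 7, 8, 4, 9, 11, 10, 5, 14]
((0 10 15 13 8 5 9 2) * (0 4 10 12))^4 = (2 13)(4 8)(5 10)(9 15)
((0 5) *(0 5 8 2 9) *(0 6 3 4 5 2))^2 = ((0 8)(2 9 6 3 4 5))^2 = (2 6 4)(3 5 9)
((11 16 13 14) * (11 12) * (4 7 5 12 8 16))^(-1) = (4 11 12 5 7)(8 14 13 16)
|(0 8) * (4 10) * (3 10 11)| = |(0 8)(3 10 4 11)| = 4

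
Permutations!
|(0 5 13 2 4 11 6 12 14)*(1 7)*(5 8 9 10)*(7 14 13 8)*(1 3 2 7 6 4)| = 36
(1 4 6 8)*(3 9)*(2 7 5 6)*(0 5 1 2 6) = (0 5)(1 4 6 8 2 7)(3 9) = [5, 4, 7, 9, 6, 0, 8, 1, 2, 3]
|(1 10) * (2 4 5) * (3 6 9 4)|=|(1 10)(2 3 6 9 4 5)|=6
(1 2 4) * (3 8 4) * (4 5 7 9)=(1 2 3 8 5 7 9 4)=[0, 2, 3, 8, 1, 7, 6, 9, 5, 4]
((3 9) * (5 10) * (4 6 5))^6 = (4 5)(6 10)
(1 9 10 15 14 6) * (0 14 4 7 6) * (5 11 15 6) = [14, 9, 2, 3, 7, 11, 1, 5, 8, 10, 6, 15, 12, 13, 0, 4] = (0 14)(1 9 10 6)(4 7 5 11 15)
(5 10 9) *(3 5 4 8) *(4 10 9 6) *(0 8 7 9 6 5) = (0 8 3)(4 7 9 10 5 6) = [8, 1, 2, 0, 7, 6, 4, 9, 3, 10, 5]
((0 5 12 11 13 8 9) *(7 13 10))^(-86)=(0 10 9 11 8 12 13 5 7)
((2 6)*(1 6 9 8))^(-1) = (1 8 9 2 6)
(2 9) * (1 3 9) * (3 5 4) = (1 5 4 3 9 2) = [0, 5, 1, 9, 3, 4, 6, 7, 8, 2]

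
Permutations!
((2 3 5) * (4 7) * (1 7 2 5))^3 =(1 2 7 3 4)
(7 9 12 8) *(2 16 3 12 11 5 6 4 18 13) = (2 16 3 12 8 7 9 11 5 6 4 18 13) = [0, 1, 16, 12, 18, 6, 4, 9, 7, 11, 10, 5, 8, 2, 14, 15, 3, 17, 13]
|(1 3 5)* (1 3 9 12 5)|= 5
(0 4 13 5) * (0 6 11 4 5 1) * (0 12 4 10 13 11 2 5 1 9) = (0 1 12 4 11 10 13 9)(2 5 6) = [1, 12, 5, 3, 11, 6, 2, 7, 8, 0, 13, 10, 4, 9]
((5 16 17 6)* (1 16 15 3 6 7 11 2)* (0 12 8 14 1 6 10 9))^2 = (0 8 1 17 11 6 15 10)(2 5 3 9 12 14 16 7)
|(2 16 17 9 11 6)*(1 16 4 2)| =6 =|(1 16 17 9 11 6)(2 4)|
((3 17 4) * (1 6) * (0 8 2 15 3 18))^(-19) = ((0 8 2 15 3 17 4 18)(1 6))^(-19) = (0 17 2 18 3 8 4 15)(1 6)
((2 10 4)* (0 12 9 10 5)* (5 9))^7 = (0 12 5)(2 4 10 9)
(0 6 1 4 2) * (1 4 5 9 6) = [1, 5, 0, 3, 2, 9, 4, 7, 8, 6] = (0 1 5 9 6 4 2)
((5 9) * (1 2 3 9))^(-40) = ((1 2 3 9 5))^(-40) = (9)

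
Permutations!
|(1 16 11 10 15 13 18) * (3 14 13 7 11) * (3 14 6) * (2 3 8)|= |(1 16 14 13 18)(2 3 6 8)(7 11 10 15)|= 20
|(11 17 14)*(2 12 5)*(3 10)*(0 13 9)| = 6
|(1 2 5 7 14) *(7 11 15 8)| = 8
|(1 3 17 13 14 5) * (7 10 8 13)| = 9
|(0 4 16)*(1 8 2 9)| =|(0 4 16)(1 8 2 9)| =12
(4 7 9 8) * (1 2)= [0, 2, 1, 3, 7, 5, 6, 9, 4, 8]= (1 2)(4 7 9 8)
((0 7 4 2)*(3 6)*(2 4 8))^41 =(0 7 8 2)(3 6)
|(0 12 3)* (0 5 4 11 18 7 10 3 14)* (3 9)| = 24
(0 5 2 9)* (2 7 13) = [5, 1, 9, 3, 4, 7, 6, 13, 8, 0, 10, 11, 12, 2] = (0 5 7 13 2 9)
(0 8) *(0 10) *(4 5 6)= (0 8 10)(4 5 6)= [8, 1, 2, 3, 5, 6, 4, 7, 10, 9, 0]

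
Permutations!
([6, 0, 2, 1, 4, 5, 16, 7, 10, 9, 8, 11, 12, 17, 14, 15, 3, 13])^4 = [1, 3, 2, 16, 4, 5, 0, 7, 8, 9, 10, 11, 12, 13, 14, 15, 6, 17]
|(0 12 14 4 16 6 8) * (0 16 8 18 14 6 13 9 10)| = |(0 12 6 18 14 4 8 16 13 9 10)| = 11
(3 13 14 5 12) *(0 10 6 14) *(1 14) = (0 10 6 1 14 5 12 3 13) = [10, 14, 2, 13, 4, 12, 1, 7, 8, 9, 6, 11, 3, 0, 5]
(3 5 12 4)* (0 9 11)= (0 9 11)(3 5 12 4)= [9, 1, 2, 5, 3, 12, 6, 7, 8, 11, 10, 0, 4]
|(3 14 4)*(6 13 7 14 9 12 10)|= |(3 9 12 10 6 13 7 14 4)|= 9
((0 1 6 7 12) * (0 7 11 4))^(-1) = ((0 1 6 11 4)(7 12))^(-1) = (0 4 11 6 1)(7 12)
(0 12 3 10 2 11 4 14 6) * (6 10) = (0 12 3 6)(2 11 4 14 10) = [12, 1, 11, 6, 14, 5, 0, 7, 8, 9, 2, 4, 3, 13, 10]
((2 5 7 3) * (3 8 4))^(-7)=(2 3 4 8 7 5)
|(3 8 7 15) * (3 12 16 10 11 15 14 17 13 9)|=35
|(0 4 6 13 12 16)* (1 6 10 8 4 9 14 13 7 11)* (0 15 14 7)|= |(0 9 7 11 1 6)(4 10 8)(12 16 15 14 13)|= 30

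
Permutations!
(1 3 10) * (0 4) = (0 4)(1 3 10) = [4, 3, 2, 10, 0, 5, 6, 7, 8, 9, 1]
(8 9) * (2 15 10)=(2 15 10)(8 9)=[0, 1, 15, 3, 4, 5, 6, 7, 9, 8, 2, 11, 12, 13, 14, 10]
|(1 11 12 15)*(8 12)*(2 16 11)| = 7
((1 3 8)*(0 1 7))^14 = (0 7 8 3 1)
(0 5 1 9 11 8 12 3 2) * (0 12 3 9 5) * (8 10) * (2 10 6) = (1 5)(2 12 9 11 6)(3 10 8) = [0, 5, 12, 10, 4, 1, 2, 7, 3, 11, 8, 6, 9]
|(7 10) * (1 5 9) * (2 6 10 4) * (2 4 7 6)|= 6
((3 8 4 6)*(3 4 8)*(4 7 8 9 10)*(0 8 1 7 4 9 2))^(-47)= (0 8 2)(1 7)(4 6)(9 10)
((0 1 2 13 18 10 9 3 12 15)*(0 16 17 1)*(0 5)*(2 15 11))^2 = ((0 5)(1 15 16 17)(2 13 18 10 9 3 12 11))^2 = (1 16)(2 18 9 12)(3 11 13 10)(15 17)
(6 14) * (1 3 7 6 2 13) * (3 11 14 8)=(1 11 14 2 13)(3 7 6 8)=[0, 11, 13, 7, 4, 5, 8, 6, 3, 9, 10, 14, 12, 1, 2]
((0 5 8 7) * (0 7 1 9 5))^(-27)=(1 9 5 8)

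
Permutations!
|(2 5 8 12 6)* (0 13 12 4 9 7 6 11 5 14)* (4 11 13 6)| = 12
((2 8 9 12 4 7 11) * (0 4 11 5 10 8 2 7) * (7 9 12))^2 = ((0 4)(5 10 8 12 11 9 7))^2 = (5 8 11 7 10 12 9)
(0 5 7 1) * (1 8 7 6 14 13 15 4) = (0 5 6 14 13 15 4 1)(7 8) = [5, 0, 2, 3, 1, 6, 14, 8, 7, 9, 10, 11, 12, 15, 13, 4]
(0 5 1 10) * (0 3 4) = (0 5 1 10 3 4) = [5, 10, 2, 4, 0, 1, 6, 7, 8, 9, 3]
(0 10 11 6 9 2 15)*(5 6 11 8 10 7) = (0 7 5 6 9 2 15)(8 10) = [7, 1, 15, 3, 4, 6, 9, 5, 10, 2, 8, 11, 12, 13, 14, 0]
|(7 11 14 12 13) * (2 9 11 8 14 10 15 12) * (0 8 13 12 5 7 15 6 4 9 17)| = 20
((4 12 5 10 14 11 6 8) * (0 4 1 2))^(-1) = (0 2 1 8 6 11 14 10 5 12 4)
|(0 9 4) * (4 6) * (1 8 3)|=12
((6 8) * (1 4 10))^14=((1 4 10)(6 8))^14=(1 10 4)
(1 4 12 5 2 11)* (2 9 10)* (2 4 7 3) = (1 7 3 2 11)(4 12 5 9 10) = [0, 7, 11, 2, 12, 9, 6, 3, 8, 10, 4, 1, 5]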